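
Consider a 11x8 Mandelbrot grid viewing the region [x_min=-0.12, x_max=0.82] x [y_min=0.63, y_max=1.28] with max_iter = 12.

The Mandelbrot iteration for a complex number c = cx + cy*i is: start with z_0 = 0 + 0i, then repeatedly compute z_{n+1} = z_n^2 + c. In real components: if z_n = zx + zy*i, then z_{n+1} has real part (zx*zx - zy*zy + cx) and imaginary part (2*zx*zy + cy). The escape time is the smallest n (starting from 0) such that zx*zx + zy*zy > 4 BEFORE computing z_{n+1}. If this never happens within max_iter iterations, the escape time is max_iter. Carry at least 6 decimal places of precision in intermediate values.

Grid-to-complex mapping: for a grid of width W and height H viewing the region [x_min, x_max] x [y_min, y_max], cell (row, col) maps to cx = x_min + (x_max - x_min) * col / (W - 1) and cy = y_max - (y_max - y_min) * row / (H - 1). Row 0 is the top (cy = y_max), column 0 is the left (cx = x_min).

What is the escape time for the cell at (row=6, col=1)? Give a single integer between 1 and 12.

Answer: 12

Derivation:
z_0 = 0 + 0i, c = -0.0260 + 0.7229i
Iter 1: z = -0.0260 + 0.7229i, |z|^2 = 0.5232
Iter 2: z = -0.5478 + 0.6853i, |z|^2 = 0.7697
Iter 3: z = -0.1955 + -0.0280i, |z|^2 = 0.0390
Iter 4: z = 0.0114 + 0.7338i, |z|^2 = 0.5386
Iter 5: z = -0.5643 + 0.7396i, |z|^2 = 0.8655
Iter 6: z = -0.2546 + -0.1119i, |z|^2 = 0.0773
Iter 7: z = 0.0263 + 0.7798i, |z|^2 = 0.6088
Iter 8: z = -0.6335 + 0.7638i, |z|^2 = 0.9847
Iter 9: z = -0.2082 + -0.2449i, |z|^2 = 0.1033
Iter 10: z = -0.0426 + 0.8248i, |z|^2 = 0.6821
Iter 11: z = -0.7045 + 0.6526i, |z|^2 = 0.9222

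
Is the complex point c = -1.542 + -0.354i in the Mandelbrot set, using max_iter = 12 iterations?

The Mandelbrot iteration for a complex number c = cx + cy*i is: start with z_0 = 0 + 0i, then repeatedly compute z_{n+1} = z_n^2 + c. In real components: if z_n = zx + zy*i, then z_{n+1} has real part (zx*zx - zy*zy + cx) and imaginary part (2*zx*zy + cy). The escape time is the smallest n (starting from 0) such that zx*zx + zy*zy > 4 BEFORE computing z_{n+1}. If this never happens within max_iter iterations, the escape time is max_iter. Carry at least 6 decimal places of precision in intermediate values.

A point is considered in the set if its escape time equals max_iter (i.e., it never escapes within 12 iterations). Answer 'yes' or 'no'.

Answer: no

Derivation:
z_0 = 0 + 0i, c = -1.5420 + -0.3540i
Iter 1: z = -1.5420 + -0.3540i, |z|^2 = 2.5031
Iter 2: z = 0.7104 + 0.7377i, |z|^2 = 1.0490
Iter 3: z = -1.5815 + 0.6942i, |z|^2 = 2.9832
Iter 4: z = 0.4772 + -2.5499i, |z|^2 = 6.7299
Escaped at iteration 4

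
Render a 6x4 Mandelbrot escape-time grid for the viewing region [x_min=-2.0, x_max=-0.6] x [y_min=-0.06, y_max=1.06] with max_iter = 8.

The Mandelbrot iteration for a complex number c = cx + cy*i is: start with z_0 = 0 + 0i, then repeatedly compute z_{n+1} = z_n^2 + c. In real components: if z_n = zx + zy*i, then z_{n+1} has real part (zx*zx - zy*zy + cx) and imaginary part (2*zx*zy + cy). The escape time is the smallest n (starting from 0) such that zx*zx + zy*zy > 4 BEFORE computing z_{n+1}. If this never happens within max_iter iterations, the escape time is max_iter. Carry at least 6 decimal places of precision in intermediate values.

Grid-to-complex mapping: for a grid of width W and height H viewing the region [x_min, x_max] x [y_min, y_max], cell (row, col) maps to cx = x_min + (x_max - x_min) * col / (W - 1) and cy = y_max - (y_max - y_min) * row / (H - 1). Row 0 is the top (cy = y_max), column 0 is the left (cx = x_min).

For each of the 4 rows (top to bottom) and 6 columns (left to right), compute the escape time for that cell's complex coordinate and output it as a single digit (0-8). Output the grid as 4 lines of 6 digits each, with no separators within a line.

Answer: 112333
133348
145888
178888

Derivation:
(row=0, col=0): c = -2.0000 + 1.0600i → escape time 1
(row=0, col=1): c = -1.7200 + 1.0600i → escape time 1
(row=0, col=2): c = -1.4400 + 1.0600i → escape time 2
(row=0, col=3): c = -1.1600 + 1.0600i → escape time 3
(row=0, col=4): c = -0.8800 + 1.0600i → escape time 3
(row=0, col=5): c = -0.6000 + 1.0600i → escape time 3
(row=1, col=0): c = -2.0000 + 0.6867i → escape time 1
(row=1, col=1): c = -1.7200 + 0.6867i → escape time 3
(row=1, col=2): c = -1.4400 + 0.6867i → escape time 3
(row=1, col=3): c = -1.1600 + 0.6867i → escape time 3
(row=1, col=4): c = -0.8800 + 0.6867i → escape time 4
(row=1, col=5): c = -0.6000 + 0.6867i → escape time 8
(row=2, col=0): c = -2.0000 + 0.3133i → escape time 1
(row=2, col=1): c = -1.7200 + 0.3133i → escape time 4
(row=2, col=2): c = -1.4400 + 0.3133i → escape time 5
(row=2, col=3): c = -1.1600 + 0.3133i → escape time 8
(row=2, col=4): c = -0.8800 + 0.3133i → escape time 8
(row=2, col=5): c = -0.6000 + 0.3133i → escape time 8
(row=3, col=0): c = -2.0000 + -0.0600i → escape time 1
(row=3, col=1): c = -1.7200 + -0.0600i → escape time 7
(row=3, col=2): c = -1.4400 + -0.0600i → escape time 8
(row=3, col=3): c = -1.1600 + -0.0600i → escape time 8
(row=3, col=4): c = -0.8800 + -0.0600i → escape time 8
(row=3, col=5): c = -0.6000 + -0.0600i → escape time 8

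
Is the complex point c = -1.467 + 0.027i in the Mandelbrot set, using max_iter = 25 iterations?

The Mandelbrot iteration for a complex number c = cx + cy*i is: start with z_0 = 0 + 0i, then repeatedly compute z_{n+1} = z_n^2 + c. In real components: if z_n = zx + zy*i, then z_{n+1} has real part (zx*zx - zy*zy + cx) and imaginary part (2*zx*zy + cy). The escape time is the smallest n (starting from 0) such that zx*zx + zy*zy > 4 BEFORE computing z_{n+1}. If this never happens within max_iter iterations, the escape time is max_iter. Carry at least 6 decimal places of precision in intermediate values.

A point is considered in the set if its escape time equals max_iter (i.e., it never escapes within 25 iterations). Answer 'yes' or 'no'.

z_0 = 0 + 0i, c = -1.4670 + 0.0270i
Iter 1: z = -1.4670 + 0.0270i, |z|^2 = 2.1528
Iter 2: z = 0.6844 + -0.0522i, |z|^2 = 0.4711
Iter 3: z = -1.0014 + -0.0445i, |z|^2 = 1.0047
Iter 4: z = -0.4662 + 0.1161i, |z|^2 = 0.2308
Iter 5: z = -1.2631 + -0.0812i, |z|^2 = 1.6020
Iter 6: z = 0.1219 + 0.2322i, |z|^2 = 0.0688
Iter 7: z = -1.5061 + 0.0836i, |z|^2 = 2.2752
Iter 8: z = 0.7942 + -0.2248i, |z|^2 = 0.6813
Iter 9: z = -0.8867 + -0.3300i, |z|^2 = 0.8952
Iter 10: z = -0.7897 + 0.6123i, |z|^2 = 0.9985
Iter 11: z = -1.2183 + -0.9401i, |z|^2 = 2.3679
Iter 12: z = -0.8665 + 2.3175i, |z|^2 = 6.1219
Escaped at iteration 12

Answer: no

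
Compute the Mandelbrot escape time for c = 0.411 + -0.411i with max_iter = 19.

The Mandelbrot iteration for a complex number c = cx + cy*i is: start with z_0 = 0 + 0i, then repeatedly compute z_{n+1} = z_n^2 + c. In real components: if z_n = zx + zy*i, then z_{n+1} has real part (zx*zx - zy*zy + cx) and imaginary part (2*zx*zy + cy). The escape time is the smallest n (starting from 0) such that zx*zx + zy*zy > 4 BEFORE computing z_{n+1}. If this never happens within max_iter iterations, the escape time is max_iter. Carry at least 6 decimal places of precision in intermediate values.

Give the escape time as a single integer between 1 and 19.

z_0 = 0 + 0i, c = 0.4110 + -0.4110i
Iter 1: z = 0.4110 + -0.4110i, |z|^2 = 0.3378
Iter 2: z = 0.4110 + -0.7488i, |z|^2 = 0.7297
Iter 3: z = 0.0192 + -1.0265i, |z|^2 = 1.0542
Iter 4: z = -0.6424 + -0.4503i, |z|^2 = 0.6155
Iter 5: z = 0.6209 + 0.1676i, |z|^2 = 0.4136
Iter 6: z = 0.7685 + -0.2028i, |z|^2 = 0.6317
Iter 7: z = 0.9604 + -0.7228i, |z|^2 = 1.4447
Iter 8: z = 0.8109 + -1.7992i, |z|^2 = 3.8948
Iter 9: z = -2.1686 + -3.3291i, |z|^2 = 15.7859
Escaped at iteration 9

Answer: 9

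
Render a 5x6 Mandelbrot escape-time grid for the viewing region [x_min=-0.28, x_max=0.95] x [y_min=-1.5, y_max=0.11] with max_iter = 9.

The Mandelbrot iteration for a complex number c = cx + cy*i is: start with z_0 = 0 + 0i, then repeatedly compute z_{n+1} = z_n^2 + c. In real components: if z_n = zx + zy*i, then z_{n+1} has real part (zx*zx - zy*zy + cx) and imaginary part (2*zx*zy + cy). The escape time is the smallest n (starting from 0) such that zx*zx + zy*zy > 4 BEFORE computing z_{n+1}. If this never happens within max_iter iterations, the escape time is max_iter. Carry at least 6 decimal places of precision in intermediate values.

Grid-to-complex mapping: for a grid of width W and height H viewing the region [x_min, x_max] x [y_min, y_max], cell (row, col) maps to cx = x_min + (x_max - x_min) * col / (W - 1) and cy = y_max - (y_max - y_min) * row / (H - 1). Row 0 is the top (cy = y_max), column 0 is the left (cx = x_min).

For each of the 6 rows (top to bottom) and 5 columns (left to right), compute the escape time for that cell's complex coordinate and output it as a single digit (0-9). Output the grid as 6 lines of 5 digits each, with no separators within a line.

(row=0, col=0): c = -0.2800 + 0.1100i → escape time 9
(row=0, col=1): c = 0.0275 + 0.1100i → escape time 9
(row=0, col=2): c = 0.3350 + 0.1100i → escape time 9
(row=0, col=3): c = 0.6425 + 0.1100i → escape time 4
(row=0, col=4): c = 0.9500 + 0.1100i → escape time 3
(row=1, col=0): c = -0.2800 + -0.2120i → escape time 9
(row=1, col=1): c = 0.0275 + -0.2120i → escape time 9
(row=1, col=2): c = 0.3350 + -0.2120i → escape time 9
(row=1, col=3): c = 0.6425 + -0.2120i → escape time 4
(row=1, col=4): c = 0.9500 + -0.2120i → escape time 3
(row=2, col=0): c = -0.2800 + -0.5340i → escape time 9
(row=2, col=1): c = 0.0275 + -0.5340i → escape time 9
(row=2, col=2): c = 0.3350 + -0.5340i → escape time 9
(row=2, col=3): c = 0.6425 + -0.5340i → escape time 3
(row=2, col=4): c = 0.9500 + -0.5340i → escape time 2
(row=3, col=0): c = -0.2800 + -0.8560i → escape time 9
(row=3, col=1): c = 0.0275 + -0.8560i → escape time 9
(row=3, col=2): c = 0.3350 + -0.8560i → escape time 4
(row=3, col=3): c = 0.6425 + -0.8560i → escape time 3
(row=3, col=4): c = 0.9500 + -0.8560i → escape time 2
(row=4, col=0): c = -0.2800 + -1.1780i → escape time 3
(row=4, col=1): c = 0.0275 + -1.1780i → escape time 3
(row=4, col=2): c = 0.3350 + -1.1780i → escape time 2
(row=4, col=3): c = 0.6425 + -1.1780i → escape time 2
(row=4, col=4): c = 0.9500 + -1.1780i → escape time 2
(row=5, col=0): c = -0.2800 + -1.5000i → escape time 2
(row=5, col=1): c = 0.0275 + -1.5000i → escape time 2
(row=5, col=2): c = 0.3350 + -1.5000i → escape time 2
(row=5, col=3): c = 0.6425 + -1.5000i → escape time 2
(row=5, col=4): c = 0.9500 + -1.5000i → escape time 2

Answer: 99943
99943
99932
99432
33222
22222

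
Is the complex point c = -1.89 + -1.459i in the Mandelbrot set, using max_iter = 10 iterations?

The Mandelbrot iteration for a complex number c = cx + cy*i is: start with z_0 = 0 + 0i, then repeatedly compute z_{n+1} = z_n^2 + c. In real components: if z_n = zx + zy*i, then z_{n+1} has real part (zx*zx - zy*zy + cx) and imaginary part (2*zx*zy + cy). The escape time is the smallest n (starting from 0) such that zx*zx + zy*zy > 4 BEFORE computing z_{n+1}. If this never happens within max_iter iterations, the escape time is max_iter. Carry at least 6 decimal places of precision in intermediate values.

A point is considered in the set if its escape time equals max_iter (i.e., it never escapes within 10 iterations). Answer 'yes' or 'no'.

z_0 = 0 + 0i, c = -1.8900 + -1.4590i
Iter 1: z = -1.8900 + -1.4590i, |z|^2 = 5.7008
Escaped at iteration 1

Answer: no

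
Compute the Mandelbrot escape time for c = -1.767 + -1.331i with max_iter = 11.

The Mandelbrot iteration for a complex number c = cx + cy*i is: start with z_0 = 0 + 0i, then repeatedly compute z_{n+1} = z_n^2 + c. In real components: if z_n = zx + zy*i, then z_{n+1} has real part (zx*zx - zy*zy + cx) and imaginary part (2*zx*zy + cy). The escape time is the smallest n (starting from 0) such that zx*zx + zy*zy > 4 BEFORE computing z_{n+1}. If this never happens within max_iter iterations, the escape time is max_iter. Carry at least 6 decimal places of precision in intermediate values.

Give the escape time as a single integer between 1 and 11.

Answer: 1

Derivation:
z_0 = 0 + 0i, c = -1.7670 + -1.3310i
Iter 1: z = -1.7670 + -1.3310i, |z|^2 = 4.8938
Escaped at iteration 1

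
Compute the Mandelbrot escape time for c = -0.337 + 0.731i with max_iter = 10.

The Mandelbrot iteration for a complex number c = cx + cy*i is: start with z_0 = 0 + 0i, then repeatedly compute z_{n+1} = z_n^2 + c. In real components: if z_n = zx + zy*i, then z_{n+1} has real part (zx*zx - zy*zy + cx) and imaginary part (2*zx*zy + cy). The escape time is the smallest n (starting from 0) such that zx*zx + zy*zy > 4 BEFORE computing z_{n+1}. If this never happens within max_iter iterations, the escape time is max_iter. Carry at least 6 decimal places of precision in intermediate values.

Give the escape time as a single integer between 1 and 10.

z_0 = 0 + 0i, c = -0.3370 + 0.7310i
Iter 1: z = -0.3370 + 0.7310i, |z|^2 = 0.6479
Iter 2: z = -0.7578 + 0.2383i, |z|^2 = 0.6310
Iter 3: z = 0.1805 + 0.3698i, |z|^2 = 0.1693
Iter 4: z = -0.4412 + 0.8645i, |z|^2 = 0.9420
Iter 5: z = -0.8897 + -0.0318i, |z|^2 = 0.7925
Iter 6: z = 0.4535 + 0.7876i, |z|^2 = 0.8260
Iter 7: z = -0.7517 + 1.4453i, |z|^2 = 2.6541
Iter 8: z = -1.8609 + -1.4420i, |z|^2 = 5.5424
Escaped at iteration 8

Answer: 8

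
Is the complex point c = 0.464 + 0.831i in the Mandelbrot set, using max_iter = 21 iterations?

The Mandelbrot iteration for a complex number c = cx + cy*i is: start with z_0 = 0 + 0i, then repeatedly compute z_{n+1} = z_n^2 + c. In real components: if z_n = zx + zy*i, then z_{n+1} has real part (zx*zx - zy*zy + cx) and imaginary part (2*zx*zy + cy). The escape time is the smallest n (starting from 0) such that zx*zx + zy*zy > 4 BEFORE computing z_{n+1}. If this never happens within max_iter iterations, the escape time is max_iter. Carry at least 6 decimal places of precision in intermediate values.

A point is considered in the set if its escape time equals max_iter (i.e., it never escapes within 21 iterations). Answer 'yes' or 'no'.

z_0 = 0 + 0i, c = 0.4640 + 0.8310i
Iter 1: z = 0.4640 + 0.8310i, |z|^2 = 0.9059
Iter 2: z = -0.0113 + 1.6022i, |z|^2 = 2.5671
Iter 3: z = -2.1028 + 0.7949i, |z|^2 = 5.0537
Escaped at iteration 3

Answer: no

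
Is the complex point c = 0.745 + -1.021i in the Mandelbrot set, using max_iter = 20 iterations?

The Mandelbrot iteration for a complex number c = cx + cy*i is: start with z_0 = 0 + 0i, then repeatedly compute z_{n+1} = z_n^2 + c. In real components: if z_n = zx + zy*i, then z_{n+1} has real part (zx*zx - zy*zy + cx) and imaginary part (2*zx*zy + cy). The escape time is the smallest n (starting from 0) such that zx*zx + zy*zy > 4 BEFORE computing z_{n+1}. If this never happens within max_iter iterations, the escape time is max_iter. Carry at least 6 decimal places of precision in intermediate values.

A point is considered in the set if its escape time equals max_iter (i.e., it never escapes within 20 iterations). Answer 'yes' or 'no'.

Answer: no

Derivation:
z_0 = 0 + 0i, c = 0.7450 + -1.0210i
Iter 1: z = 0.7450 + -1.0210i, |z|^2 = 1.5975
Iter 2: z = 0.2576 + -2.5423i, |z|^2 = 6.5296
Escaped at iteration 2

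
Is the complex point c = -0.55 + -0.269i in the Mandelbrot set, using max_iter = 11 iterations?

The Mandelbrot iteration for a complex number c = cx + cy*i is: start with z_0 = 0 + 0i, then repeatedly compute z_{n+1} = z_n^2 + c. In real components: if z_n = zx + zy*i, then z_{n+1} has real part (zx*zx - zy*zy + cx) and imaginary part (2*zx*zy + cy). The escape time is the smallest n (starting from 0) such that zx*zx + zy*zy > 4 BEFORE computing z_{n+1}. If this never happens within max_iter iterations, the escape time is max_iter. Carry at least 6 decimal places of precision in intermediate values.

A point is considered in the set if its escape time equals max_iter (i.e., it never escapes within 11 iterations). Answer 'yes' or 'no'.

Answer: yes

Derivation:
z_0 = 0 + 0i, c = -0.5500 + -0.2690i
Iter 1: z = -0.5500 + -0.2690i, |z|^2 = 0.3749
Iter 2: z = -0.3199 + 0.0269i, |z|^2 = 0.1030
Iter 3: z = -0.4484 + -0.2862i, |z|^2 = 0.2830
Iter 4: z = -0.4308 + -0.0123i, |z|^2 = 0.1858
Iter 5: z = -0.3645 + -0.2584i, |z|^2 = 0.1996
Iter 6: z = -0.4839 + -0.0806i, |z|^2 = 0.2406
Iter 7: z = -0.3224 + -0.1910i, |z|^2 = 0.1404
Iter 8: z = -0.4826 + -0.1459i, |z|^2 = 0.2541
Iter 9: z = -0.3384 + -0.1282i, |z|^2 = 0.1310
Iter 10: z = -0.4519 + -0.1822i, |z|^2 = 0.2374
Did not escape in 11 iterations → in set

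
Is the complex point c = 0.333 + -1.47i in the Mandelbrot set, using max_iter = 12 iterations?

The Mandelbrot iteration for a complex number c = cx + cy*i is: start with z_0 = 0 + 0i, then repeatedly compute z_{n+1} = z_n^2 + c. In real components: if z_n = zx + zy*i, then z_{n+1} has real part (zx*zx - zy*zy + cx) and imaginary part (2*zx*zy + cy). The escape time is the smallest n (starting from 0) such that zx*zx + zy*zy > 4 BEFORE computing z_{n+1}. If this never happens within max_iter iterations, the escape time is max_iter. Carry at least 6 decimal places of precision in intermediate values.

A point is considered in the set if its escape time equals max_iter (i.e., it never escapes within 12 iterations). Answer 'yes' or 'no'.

Answer: no

Derivation:
z_0 = 0 + 0i, c = 0.3330 + -1.4700i
Iter 1: z = 0.3330 + -1.4700i, |z|^2 = 2.2718
Iter 2: z = -1.7170 + -2.4490i, |z|^2 = 8.9458
Escaped at iteration 2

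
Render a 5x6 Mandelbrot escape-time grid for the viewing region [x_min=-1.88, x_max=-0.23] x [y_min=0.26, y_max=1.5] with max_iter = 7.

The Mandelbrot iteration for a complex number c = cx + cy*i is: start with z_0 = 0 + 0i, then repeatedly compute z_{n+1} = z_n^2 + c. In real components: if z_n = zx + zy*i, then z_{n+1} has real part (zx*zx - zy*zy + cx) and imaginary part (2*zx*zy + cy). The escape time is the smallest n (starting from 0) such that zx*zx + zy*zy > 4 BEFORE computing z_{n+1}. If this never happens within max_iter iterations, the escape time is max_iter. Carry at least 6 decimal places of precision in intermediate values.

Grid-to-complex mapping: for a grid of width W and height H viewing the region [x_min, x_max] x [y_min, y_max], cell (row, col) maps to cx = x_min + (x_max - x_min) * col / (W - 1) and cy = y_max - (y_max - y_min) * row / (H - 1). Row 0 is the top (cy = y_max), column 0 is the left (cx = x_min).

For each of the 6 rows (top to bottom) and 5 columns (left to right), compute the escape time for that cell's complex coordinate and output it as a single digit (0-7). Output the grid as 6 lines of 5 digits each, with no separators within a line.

Answer: 11222
12233
13346
13357
33577
35777

Derivation:
(row=0, col=0): c = -1.8800 + 1.5000i → escape time 1
(row=0, col=1): c = -1.4675 + 1.5000i → escape time 1
(row=0, col=2): c = -1.0550 + 1.5000i → escape time 2
(row=0, col=3): c = -0.6425 + 1.5000i → escape time 2
(row=0, col=4): c = -0.2300 + 1.5000i → escape time 2
(row=1, col=0): c = -1.8800 + 1.2520i → escape time 1
(row=1, col=1): c = -1.4675 + 1.2520i → escape time 2
(row=1, col=2): c = -1.0550 + 1.2520i → escape time 2
(row=1, col=3): c = -0.6425 + 1.2520i → escape time 3
(row=1, col=4): c = -0.2300 + 1.2520i → escape time 3
(row=2, col=0): c = -1.8800 + 1.0040i → escape time 1
(row=2, col=1): c = -1.4675 + 1.0040i → escape time 3
(row=2, col=2): c = -1.0550 + 1.0040i → escape time 3
(row=2, col=3): c = -0.6425 + 1.0040i → escape time 4
(row=2, col=4): c = -0.2300 + 1.0040i → escape time 6
(row=3, col=0): c = -1.8800 + 0.7560i → escape time 1
(row=3, col=1): c = -1.4675 + 0.7560i → escape time 3
(row=3, col=2): c = -1.0550 + 0.7560i → escape time 3
(row=3, col=3): c = -0.6425 + 0.7560i → escape time 5
(row=3, col=4): c = -0.2300 + 0.7560i → escape time 7
(row=4, col=0): c = -1.8800 + 0.5080i → escape time 3
(row=4, col=1): c = -1.4675 + 0.5080i → escape time 3
(row=4, col=2): c = -1.0550 + 0.5080i → escape time 5
(row=4, col=3): c = -0.6425 + 0.5080i → escape time 7
(row=4, col=4): c = -0.2300 + 0.5080i → escape time 7
(row=5, col=0): c = -1.8800 + 0.2600i → escape time 3
(row=5, col=1): c = -1.4675 + 0.2600i → escape time 5
(row=5, col=2): c = -1.0550 + 0.2600i → escape time 7
(row=5, col=3): c = -0.6425 + 0.2600i → escape time 7
(row=5, col=4): c = -0.2300 + 0.2600i → escape time 7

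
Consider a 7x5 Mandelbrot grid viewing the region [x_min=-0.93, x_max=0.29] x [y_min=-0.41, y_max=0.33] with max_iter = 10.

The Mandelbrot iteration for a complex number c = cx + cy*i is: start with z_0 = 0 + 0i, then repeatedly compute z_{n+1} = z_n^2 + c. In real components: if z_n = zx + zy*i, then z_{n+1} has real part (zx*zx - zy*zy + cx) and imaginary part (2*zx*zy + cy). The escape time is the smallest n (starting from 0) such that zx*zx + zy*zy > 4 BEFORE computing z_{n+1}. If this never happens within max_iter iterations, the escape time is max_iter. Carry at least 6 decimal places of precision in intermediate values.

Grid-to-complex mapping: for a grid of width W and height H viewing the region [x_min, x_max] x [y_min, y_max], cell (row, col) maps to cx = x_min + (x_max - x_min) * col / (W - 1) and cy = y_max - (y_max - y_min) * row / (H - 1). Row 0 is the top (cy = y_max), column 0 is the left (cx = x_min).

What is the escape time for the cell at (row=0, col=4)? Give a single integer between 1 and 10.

z_0 = 0 + 0i, c = -0.1167 + 0.3300i
Iter 1: z = -0.1167 + 0.3300i, |z|^2 = 0.1225
Iter 2: z = -0.2120 + 0.2530i, |z|^2 = 0.1089
Iter 3: z = -0.1358 + 0.2228i, |z|^2 = 0.0680
Iter 4: z = -0.1479 + 0.2695i, |z|^2 = 0.0945
Iter 5: z = -0.1674 + 0.2503i, |z|^2 = 0.0907
Iter 6: z = -0.1513 + 0.2462i, |z|^2 = 0.0835
Iter 7: z = -0.1544 + 0.2555i, |z|^2 = 0.0891
Iter 8: z = -0.1581 + 0.2511i, |z|^2 = 0.0881
Iter 9: z = -0.1547 + 0.2506i, |z|^2 = 0.0867

Answer: 10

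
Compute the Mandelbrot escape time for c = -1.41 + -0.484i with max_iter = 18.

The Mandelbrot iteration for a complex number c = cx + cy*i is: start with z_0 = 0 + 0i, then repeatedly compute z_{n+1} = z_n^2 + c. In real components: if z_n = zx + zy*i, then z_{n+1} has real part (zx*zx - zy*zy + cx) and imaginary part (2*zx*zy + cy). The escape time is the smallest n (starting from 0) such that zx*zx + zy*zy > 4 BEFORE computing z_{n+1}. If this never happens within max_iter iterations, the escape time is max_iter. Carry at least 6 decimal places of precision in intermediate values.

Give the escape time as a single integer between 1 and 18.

Answer: 3

Derivation:
z_0 = 0 + 0i, c = -1.4100 + -0.4840i
Iter 1: z = -1.4100 + -0.4840i, |z|^2 = 2.2224
Iter 2: z = 0.3438 + 0.8809i, |z|^2 = 0.8942
Iter 3: z = -2.0677 + 0.1218i, |z|^2 = 4.2903
Escaped at iteration 3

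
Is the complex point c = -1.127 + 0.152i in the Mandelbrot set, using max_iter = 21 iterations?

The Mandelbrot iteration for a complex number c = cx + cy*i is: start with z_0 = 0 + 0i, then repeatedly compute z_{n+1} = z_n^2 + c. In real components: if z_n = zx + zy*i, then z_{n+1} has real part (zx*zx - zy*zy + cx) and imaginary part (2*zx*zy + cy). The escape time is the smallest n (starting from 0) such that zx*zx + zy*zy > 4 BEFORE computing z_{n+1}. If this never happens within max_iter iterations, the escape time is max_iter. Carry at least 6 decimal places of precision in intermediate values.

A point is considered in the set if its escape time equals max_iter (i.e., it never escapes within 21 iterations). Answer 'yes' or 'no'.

Answer: yes

Derivation:
z_0 = 0 + 0i, c = -1.1270 + 0.1520i
Iter 1: z = -1.1270 + 0.1520i, |z|^2 = 1.2932
Iter 2: z = 0.1200 + -0.1906i, |z|^2 = 0.0507
Iter 3: z = -1.1489 + 0.1062i, |z|^2 = 1.3313
Iter 4: z = 0.1817 + -0.0921i, |z|^2 = 0.0415
Iter 5: z = -1.1025 + 0.1185i, |z|^2 = 1.2295
Iter 6: z = 0.0744 + -0.1093i, |z|^2 = 0.0175
Iter 7: z = -1.1334 + 0.1357i, |z|^2 = 1.3031
Iter 8: z = 0.1392 + -0.1557i, |z|^2 = 0.0436
Iter 9: z = -1.1319 + 0.1086i, |z|^2 = 1.2929
Iter 10: z = 0.1423 + -0.0940i, |z|^2 = 0.0291
Iter 11: z = -1.1156 + 0.1253i, |z|^2 = 1.2602
Iter 12: z = 0.1018 + -0.1275i, |z|^2 = 0.0266
Iter 13: z = -1.1329 + 0.1260i, |z|^2 = 1.2993
Iter 14: z = 0.1405 + -0.1336i, |z|^2 = 0.0376
Iter 15: z = -1.1251 + 0.1145i, |z|^2 = 1.2789
Iter 16: z = 0.1257 + -0.1055i, |z|^2 = 0.0269
Iter 17: z = -1.1223 + 0.1255i, |z|^2 = 1.2754
Iter 18: z = 0.1169 + -0.1296i, |z|^2 = 0.0305
Iter 19: z = -1.1301 + 0.1217i, |z|^2 = 1.2920
Iter 20: z = 0.1354 + -0.1231i, |z|^2 = 0.0335
Did not escape in 21 iterations → in set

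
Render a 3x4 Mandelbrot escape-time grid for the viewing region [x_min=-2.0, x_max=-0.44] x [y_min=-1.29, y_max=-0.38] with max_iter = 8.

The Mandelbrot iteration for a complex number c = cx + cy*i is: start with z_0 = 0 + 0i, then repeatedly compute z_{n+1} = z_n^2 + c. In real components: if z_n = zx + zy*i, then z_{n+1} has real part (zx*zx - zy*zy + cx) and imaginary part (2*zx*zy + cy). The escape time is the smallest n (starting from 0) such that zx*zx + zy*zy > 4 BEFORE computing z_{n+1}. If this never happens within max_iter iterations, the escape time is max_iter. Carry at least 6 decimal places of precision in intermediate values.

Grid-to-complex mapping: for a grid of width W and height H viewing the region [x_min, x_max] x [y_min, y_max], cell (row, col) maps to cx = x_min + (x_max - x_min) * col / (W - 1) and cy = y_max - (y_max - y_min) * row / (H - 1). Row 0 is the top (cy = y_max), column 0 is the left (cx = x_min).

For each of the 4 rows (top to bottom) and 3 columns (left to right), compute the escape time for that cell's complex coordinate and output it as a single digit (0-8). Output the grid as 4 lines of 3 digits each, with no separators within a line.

(row=0, col=0): c = -2.0000 + -0.3800i → escape time 1
(row=0, col=1): c = -1.2200 + -0.3800i → escape time 8
(row=0, col=2): c = -0.4400 + -0.3800i → escape time 8
(row=1, col=0): c = -2.0000 + -0.6833i → escape time 1
(row=1, col=1): c = -1.2200 + -0.6833i → escape time 3
(row=1, col=2): c = -0.4400 + -0.6833i → escape time 8
(row=2, col=0): c = -2.0000 + -0.9867i → escape time 1
(row=2, col=1): c = -1.2200 + -0.9867i → escape time 3
(row=2, col=2): c = -0.4400 + -0.9867i → escape time 4
(row=3, col=0): c = -2.0000 + -1.2900i → escape time 1
(row=3, col=1): c = -1.2200 + -1.2900i → escape time 2
(row=3, col=2): c = -0.4400 + -1.2900i → escape time 3

Answer: 188
138
134
123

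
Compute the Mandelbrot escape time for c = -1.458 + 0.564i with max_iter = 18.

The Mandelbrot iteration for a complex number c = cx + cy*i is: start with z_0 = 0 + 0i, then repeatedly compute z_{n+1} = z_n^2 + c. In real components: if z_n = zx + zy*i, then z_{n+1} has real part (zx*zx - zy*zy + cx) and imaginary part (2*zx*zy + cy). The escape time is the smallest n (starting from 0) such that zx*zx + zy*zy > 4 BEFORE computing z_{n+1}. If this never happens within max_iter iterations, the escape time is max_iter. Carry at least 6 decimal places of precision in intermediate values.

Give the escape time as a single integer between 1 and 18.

z_0 = 0 + 0i, c = -1.4580 + 0.5640i
Iter 1: z = -1.4580 + 0.5640i, |z|^2 = 2.4439
Iter 2: z = 0.3497 + -1.0806i, |z|^2 = 1.2900
Iter 3: z = -2.5035 + -0.1917i, |z|^2 = 6.3042
Escaped at iteration 3

Answer: 3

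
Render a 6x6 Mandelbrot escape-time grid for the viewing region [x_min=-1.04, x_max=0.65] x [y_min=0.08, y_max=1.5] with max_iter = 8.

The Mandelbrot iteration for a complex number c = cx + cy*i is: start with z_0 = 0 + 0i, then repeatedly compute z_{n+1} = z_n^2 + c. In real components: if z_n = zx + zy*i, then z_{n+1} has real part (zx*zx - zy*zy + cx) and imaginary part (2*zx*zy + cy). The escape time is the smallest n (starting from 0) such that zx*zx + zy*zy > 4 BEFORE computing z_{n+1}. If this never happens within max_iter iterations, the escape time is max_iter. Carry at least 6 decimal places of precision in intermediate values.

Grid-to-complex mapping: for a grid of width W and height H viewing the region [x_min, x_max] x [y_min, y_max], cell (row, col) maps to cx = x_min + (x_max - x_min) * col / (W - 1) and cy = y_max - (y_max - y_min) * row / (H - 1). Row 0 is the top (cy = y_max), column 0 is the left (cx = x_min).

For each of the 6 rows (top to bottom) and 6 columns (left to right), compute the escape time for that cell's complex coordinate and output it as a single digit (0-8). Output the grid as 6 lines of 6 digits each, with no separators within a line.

Answer: 222222
333322
345842
468883
888883
888884

Derivation:
(row=0, col=0): c = -1.0400 + 1.5000i → escape time 2
(row=0, col=1): c = -0.7020 + 1.5000i → escape time 2
(row=0, col=2): c = -0.3640 + 1.5000i → escape time 2
(row=0, col=3): c = -0.0260 + 1.5000i → escape time 2
(row=0, col=4): c = 0.3120 + 1.5000i → escape time 2
(row=0, col=5): c = 0.6500 + 1.5000i → escape time 2
(row=1, col=0): c = -1.0400 + 1.2160i → escape time 3
(row=1, col=1): c = -0.7020 + 1.2160i → escape time 3
(row=1, col=2): c = -0.3640 + 1.2160i → escape time 3
(row=1, col=3): c = -0.0260 + 1.2160i → escape time 3
(row=1, col=4): c = 0.3120 + 1.2160i → escape time 2
(row=1, col=5): c = 0.6500 + 1.2160i → escape time 2
(row=2, col=0): c = -1.0400 + 0.9320i → escape time 3
(row=2, col=1): c = -0.7020 + 0.9320i → escape time 4
(row=2, col=2): c = -0.3640 + 0.9320i → escape time 5
(row=2, col=3): c = -0.0260 + 0.9320i → escape time 8
(row=2, col=4): c = 0.3120 + 0.9320i → escape time 4
(row=2, col=5): c = 0.6500 + 0.9320i → escape time 2
(row=3, col=0): c = -1.0400 + 0.6480i → escape time 4
(row=3, col=1): c = -0.7020 + 0.6480i → escape time 6
(row=3, col=2): c = -0.3640 + 0.6480i → escape time 8
(row=3, col=3): c = -0.0260 + 0.6480i → escape time 8
(row=3, col=4): c = 0.3120 + 0.6480i → escape time 8
(row=3, col=5): c = 0.6500 + 0.6480i → escape time 3
(row=4, col=0): c = -1.0400 + 0.3640i → escape time 8
(row=4, col=1): c = -0.7020 + 0.3640i → escape time 8
(row=4, col=2): c = -0.3640 + 0.3640i → escape time 8
(row=4, col=3): c = -0.0260 + 0.3640i → escape time 8
(row=4, col=4): c = 0.3120 + 0.3640i → escape time 8
(row=4, col=5): c = 0.6500 + 0.3640i → escape time 3
(row=5, col=0): c = -1.0400 + 0.0800i → escape time 8
(row=5, col=1): c = -0.7020 + 0.0800i → escape time 8
(row=5, col=2): c = -0.3640 + 0.0800i → escape time 8
(row=5, col=3): c = -0.0260 + 0.0800i → escape time 8
(row=5, col=4): c = 0.3120 + 0.0800i → escape time 8
(row=5, col=5): c = 0.6500 + 0.0800i → escape time 4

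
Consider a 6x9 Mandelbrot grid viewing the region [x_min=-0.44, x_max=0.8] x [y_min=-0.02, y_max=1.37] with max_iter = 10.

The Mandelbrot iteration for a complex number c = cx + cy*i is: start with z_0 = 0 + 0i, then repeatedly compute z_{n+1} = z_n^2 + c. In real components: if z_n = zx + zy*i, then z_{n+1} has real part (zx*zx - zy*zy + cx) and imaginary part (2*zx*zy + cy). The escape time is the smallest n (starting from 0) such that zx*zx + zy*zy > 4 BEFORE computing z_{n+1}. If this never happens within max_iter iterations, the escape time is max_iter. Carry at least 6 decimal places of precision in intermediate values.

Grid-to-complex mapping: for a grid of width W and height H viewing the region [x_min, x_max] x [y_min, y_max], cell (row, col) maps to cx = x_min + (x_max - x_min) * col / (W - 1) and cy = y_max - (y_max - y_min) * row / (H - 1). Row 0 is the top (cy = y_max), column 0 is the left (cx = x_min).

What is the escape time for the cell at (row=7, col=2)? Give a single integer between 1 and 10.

Answer: 10

Derivation:
z_0 = 0 + 0i, c = 0.0560 + 0.1538i
Iter 1: z = 0.0560 + 0.1538i, |z|^2 = 0.0268
Iter 2: z = 0.0355 + 0.1710i, |z|^2 = 0.0305
Iter 3: z = 0.0280 + 0.1659i, |z|^2 = 0.0283
Iter 4: z = 0.0293 + 0.1630i, |z|^2 = 0.0274
Iter 5: z = 0.0303 + 0.1633i, |z|^2 = 0.0276
Iter 6: z = 0.0303 + 0.1636i, |z|^2 = 0.0277
Iter 7: z = 0.0301 + 0.1637i, |z|^2 = 0.0277
Iter 8: z = 0.0301 + 0.1636i, |z|^2 = 0.0277
Iter 9: z = 0.0301 + 0.1636i, |z|^2 = 0.0277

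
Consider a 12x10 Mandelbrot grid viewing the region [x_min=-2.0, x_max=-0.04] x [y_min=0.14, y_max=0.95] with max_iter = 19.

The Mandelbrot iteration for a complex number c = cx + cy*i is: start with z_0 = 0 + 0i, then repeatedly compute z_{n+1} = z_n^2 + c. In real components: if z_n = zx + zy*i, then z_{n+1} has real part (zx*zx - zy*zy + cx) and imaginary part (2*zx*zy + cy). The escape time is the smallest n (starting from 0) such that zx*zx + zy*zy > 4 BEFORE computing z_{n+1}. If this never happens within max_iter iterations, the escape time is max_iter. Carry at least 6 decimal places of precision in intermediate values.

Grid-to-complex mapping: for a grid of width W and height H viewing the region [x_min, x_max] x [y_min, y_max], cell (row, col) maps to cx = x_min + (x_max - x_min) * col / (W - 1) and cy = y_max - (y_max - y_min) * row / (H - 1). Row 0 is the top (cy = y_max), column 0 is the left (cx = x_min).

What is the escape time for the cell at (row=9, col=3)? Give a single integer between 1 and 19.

Answer: 7

Derivation:
z_0 = 0 + 0i, c = -1.4655 + 0.1400i
Iter 1: z = -1.4655 + 0.1400i, |z|^2 = 2.1672
Iter 2: z = 0.6625 + -0.2703i, |z|^2 = 0.5120
Iter 3: z = -1.0996 + -0.2182i, |z|^2 = 1.2568
Iter 4: z = -0.3039 + 0.6198i, |z|^2 = 0.4766
Iter 5: z = -1.7573 + -0.2367i, |z|^2 = 3.1442
Iter 6: z = 1.5666 + 0.9720i, |z|^2 = 3.3992
Iter 7: z = 0.0441 + 3.1856i, |z|^2 = 10.1499
Escaped at iteration 7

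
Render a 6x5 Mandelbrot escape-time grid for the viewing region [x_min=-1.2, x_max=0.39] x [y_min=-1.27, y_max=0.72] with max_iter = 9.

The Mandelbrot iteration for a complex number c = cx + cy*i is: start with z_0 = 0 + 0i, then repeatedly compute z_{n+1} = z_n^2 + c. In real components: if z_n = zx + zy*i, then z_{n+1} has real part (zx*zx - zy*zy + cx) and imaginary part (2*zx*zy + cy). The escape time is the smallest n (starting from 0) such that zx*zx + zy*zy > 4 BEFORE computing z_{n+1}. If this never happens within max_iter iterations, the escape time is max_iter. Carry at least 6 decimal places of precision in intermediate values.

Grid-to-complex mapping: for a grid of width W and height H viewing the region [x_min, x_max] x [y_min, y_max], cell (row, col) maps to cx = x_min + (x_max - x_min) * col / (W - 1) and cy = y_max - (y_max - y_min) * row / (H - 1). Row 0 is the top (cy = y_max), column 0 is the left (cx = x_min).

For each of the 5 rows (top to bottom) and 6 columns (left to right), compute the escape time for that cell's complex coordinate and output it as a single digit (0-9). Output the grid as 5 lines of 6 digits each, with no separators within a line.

(row=0, col=0): c = -1.2000 + 0.7200i → escape time 3
(row=0, col=1): c = -0.8820 + 0.7200i → escape time 4
(row=0, col=2): c = -0.5640 + 0.7200i → escape time 7
(row=0, col=3): c = -0.2460 + 0.7200i → escape time 9
(row=0, col=4): c = 0.0720 + 0.7200i → escape time 8
(row=0, col=5): c = 0.3900 + 0.7200i → escape time 5
(row=1, col=0): c = -1.2000 + 0.2225i → escape time 9
(row=1, col=1): c = -0.8820 + 0.2225i → escape time 9
(row=1, col=2): c = -0.5640 + 0.2225i → escape time 9
(row=1, col=3): c = -0.2460 + 0.2225i → escape time 9
(row=1, col=4): c = 0.0720 + 0.2225i → escape time 9
(row=1, col=5): c = 0.3900 + 0.2225i → escape time 9
(row=2, col=0): c = -1.2000 + -0.2750i → escape time 9
(row=2, col=1): c = -0.8820 + -0.2750i → escape time 9
(row=2, col=2): c = -0.5640 + -0.2750i → escape time 9
(row=2, col=3): c = -0.2460 + -0.2750i → escape time 9
(row=2, col=4): c = 0.0720 + -0.2750i → escape time 9
(row=2, col=5): c = 0.3900 + -0.2750i → escape time 9
(row=3, col=0): c = -1.2000 + -0.7725i → escape time 3
(row=3, col=1): c = -0.8820 + -0.7725i → escape time 4
(row=3, col=2): c = -0.5640 + -0.7725i → escape time 5
(row=3, col=3): c = -0.2460 + -0.7725i → escape time 9
(row=3, col=4): c = 0.0720 + -0.7725i → escape time 7
(row=3, col=5): c = 0.3900 + -0.7725i → escape time 4
(row=4, col=0): c = -1.2000 + -1.2700i → escape time 2
(row=4, col=1): c = -0.8820 + -1.2700i → escape time 3
(row=4, col=2): c = -0.5640 + -1.2700i → escape time 3
(row=4, col=3): c = -0.2460 + -1.2700i → escape time 3
(row=4, col=4): c = 0.0720 + -1.2700i → escape time 2
(row=4, col=5): c = 0.3900 + -1.2700i → escape time 2

Answer: 347985
999999
999999
345974
233322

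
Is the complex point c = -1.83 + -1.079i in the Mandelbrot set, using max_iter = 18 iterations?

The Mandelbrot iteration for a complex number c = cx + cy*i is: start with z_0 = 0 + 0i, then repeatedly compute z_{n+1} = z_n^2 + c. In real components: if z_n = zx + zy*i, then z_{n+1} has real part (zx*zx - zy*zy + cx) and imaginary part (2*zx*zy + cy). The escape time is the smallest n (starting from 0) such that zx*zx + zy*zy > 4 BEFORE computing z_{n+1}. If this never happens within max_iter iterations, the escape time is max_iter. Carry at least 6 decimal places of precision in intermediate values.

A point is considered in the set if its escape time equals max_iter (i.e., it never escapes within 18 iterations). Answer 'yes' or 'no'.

z_0 = 0 + 0i, c = -1.8300 + -1.0790i
Iter 1: z = -1.8300 + -1.0790i, |z|^2 = 4.5131
Escaped at iteration 1

Answer: no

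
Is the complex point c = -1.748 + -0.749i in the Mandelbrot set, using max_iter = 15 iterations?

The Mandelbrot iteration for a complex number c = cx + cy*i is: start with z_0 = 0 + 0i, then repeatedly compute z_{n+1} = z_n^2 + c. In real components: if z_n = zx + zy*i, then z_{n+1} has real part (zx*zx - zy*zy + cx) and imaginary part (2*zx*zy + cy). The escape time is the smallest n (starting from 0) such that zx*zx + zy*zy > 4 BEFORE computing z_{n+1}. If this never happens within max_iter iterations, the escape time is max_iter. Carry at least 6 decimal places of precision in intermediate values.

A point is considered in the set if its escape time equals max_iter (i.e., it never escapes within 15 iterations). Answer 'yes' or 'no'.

z_0 = 0 + 0i, c = -1.7480 + -0.7490i
Iter 1: z = -1.7480 + -0.7490i, |z|^2 = 3.6165
Iter 2: z = 0.7465 + 1.8695i, |z|^2 = 4.0523
Escaped at iteration 2

Answer: no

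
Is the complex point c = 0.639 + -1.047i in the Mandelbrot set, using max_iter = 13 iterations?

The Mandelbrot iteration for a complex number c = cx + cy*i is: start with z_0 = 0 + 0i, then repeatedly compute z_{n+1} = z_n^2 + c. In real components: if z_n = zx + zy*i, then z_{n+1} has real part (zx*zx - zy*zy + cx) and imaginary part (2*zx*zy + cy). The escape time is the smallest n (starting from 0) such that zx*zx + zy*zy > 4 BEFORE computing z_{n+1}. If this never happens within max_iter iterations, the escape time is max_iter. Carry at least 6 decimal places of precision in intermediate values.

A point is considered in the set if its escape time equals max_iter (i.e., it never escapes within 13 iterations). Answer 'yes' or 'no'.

Answer: no

Derivation:
z_0 = 0 + 0i, c = 0.6390 + -1.0470i
Iter 1: z = 0.6390 + -1.0470i, |z|^2 = 1.5045
Iter 2: z = -0.0489 + -2.3851i, |z|^2 = 5.6909
Escaped at iteration 2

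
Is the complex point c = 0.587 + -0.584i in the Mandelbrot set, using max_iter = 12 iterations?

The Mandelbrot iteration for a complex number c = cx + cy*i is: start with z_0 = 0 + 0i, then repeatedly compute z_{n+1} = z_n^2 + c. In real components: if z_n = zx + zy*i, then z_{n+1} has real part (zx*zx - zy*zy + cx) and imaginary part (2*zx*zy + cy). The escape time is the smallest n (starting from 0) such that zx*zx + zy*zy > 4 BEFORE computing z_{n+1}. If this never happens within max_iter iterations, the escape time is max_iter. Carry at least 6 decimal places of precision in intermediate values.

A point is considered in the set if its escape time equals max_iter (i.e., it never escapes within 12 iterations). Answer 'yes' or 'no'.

Answer: no

Derivation:
z_0 = 0 + 0i, c = 0.5870 + -0.5840i
Iter 1: z = 0.5870 + -0.5840i, |z|^2 = 0.6856
Iter 2: z = 0.5905 + -1.2696i, |z|^2 = 1.9606
Iter 3: z = -0.6762 + -2.0834i, |z|^2 = 4.7980
Escaped at iteration 3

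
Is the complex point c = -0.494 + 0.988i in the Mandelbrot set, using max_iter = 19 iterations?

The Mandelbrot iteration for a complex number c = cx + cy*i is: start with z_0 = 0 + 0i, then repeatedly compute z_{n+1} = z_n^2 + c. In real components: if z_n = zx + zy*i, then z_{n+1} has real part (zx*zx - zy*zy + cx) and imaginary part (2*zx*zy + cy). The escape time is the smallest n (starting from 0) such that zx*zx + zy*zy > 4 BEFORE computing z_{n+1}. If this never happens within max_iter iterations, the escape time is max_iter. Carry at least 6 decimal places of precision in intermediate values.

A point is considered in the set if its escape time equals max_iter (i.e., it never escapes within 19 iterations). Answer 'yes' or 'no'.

Answer: no

Derivation:
z_0 = 0 + 0i, c = -0.4940 + 0.9880i
Iter 1: z = -0.4940 + 0.9880i, |z|^2 = 1.2202
Iter 2: z = -1.2261 + 0.0119i, |z|^2 = 1.5035
Iter 3: z = 1.0092 + 0.9589i, |z|^2 = 1.9380
Iter 4: z = -0.3951 + 2.9235i, |z|^2 = 8.7029
Escaped at iteration 4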